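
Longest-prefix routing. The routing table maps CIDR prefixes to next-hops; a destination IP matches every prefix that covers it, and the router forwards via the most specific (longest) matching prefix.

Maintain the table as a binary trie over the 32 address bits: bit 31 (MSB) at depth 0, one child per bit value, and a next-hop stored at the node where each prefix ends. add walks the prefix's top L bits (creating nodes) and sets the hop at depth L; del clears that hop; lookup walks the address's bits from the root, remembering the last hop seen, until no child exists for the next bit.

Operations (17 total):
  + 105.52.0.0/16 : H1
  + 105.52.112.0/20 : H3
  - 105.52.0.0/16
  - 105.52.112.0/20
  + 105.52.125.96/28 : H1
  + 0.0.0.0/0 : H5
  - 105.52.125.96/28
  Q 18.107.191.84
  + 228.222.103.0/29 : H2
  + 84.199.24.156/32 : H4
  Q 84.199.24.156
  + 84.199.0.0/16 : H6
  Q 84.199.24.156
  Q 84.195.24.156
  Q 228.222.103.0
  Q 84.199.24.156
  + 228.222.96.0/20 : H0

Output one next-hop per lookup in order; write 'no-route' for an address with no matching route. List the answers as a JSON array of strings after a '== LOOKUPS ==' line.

Process each operation:
  + 105.52.0.0/16 (H1) depth=16
  + 105.52.112.0/20 (H3) depth=20
  - 105.52.0.0/16 clear@16
  - 105.52.112.0/20 clear@20
  + 105.52.125.96/28 (H1) depth=28
  + 0.0.0.0/0 (H5) depth=0
  - 105.52.125.96/28 clear@28
  Q 18.107.191.84: descend 0 ; hops seen [H5] ; pick H5
  + 228.222.103.0/29 (H2) depth=29
  + 84.199.24.156/32 (H4) depth=32
  Q 84.199.24.156: descend 01010100110001110001100010011100 ; hops seen [H5,H4] ; pick H4
  + 84.199.0.0/16 (H6) depth=16
  Q 84.199.24.156: descend 01010100110001110001100010011100 ; hops seen [H5,H6,H4] ; pick H4
  Q 84.195.24.156: descend 0101010011000 ; hops seen [H5] ; pick H5
  Q 228.222.103.0: descend 11100100110111100110011100000 ; hops seen [H5,H2] ; pick H2
  Q 84.199.24.156: descend 01010100110001110001100010011100 ; hops seen [H5,H6,H4] ; pick H4
  + 228.222.96.0/20 (H0) depth=20

== LOOKUPS ==
["H5","H4","H4","H5","H2","H4"]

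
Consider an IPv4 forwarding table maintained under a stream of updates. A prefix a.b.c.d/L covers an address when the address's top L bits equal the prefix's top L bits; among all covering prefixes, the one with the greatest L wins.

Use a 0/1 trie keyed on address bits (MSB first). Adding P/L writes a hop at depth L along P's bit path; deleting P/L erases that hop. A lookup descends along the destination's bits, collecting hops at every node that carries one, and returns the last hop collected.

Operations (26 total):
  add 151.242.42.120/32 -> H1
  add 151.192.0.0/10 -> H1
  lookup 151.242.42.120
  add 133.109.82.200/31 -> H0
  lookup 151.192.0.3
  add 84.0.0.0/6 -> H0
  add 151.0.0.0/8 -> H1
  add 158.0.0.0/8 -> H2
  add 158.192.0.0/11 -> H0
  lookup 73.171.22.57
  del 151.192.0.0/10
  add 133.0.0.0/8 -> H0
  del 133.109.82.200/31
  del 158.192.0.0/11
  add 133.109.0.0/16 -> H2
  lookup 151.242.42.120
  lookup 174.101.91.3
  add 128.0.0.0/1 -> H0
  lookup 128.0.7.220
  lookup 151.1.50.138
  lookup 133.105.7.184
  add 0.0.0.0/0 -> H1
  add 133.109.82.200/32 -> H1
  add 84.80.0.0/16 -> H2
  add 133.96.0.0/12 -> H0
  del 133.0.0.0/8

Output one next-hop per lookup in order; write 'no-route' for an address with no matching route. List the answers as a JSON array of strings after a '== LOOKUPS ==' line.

Trace:
  add 151.242.42.120/32 -> H1 at depth 32
  add 151.192.0.0/10 -> H1 at depth 10
  lookup 151.242.42.120: bits 10010111111100100010101001111000 walk d0:-→d1:-→d2:-→d3:-→d4:-→d5:-→d6:-→d7:-→d8:-→d9:-→d10:H1→d11:-→d12:-→d13:-→d14:-→d15:-→d16:-→d17:-→d18:-→d19:-→d20:-→d21:-→d22:-→d23:-→d24:-→d25:-→d26:-→d27:-→d28:-→d29:-→d30:-→d31:-→d32:H1 -> H1
  add 133.109.82.200/31 -> H0 at depth 31
  lookup 151.192.0.3: bits 1001011111 walk d0:-→d1:-→d2:-→d3:-→d4:-→d5:-→d6:-→d7:-→d8:-→d9:-→d10:H1 -> H1
  add 84.0.0.0/6 -> H0 at depth 6
  add 151.0.0.0/8 -> H1 at depth 8
  add 158.0.0.0/8 -> H2 at depth 8
  add 158.192.0.0/11 -> H0 at depth 11
  lookup 73.171.22.57: bits 010 walk d0:-→d1:-→d2:-→d3:- -> no-route
  del 151.192.0.0/10 (clear depth 10)
  add 133.0.0.0/8 -> H0 at depth 8
  del 133.109.82.200/31 (clear depth 31)
  del 158.192.0.0/11 (clear depth 11)
  add 133.109.0.0/16 -> H2 at depth 16
  lookup 151.242.42.120: bits 10010111111100100010101001111000 walk d0:-→d1:-→d2:-→d3:-→d4:-→d5:-→d6:-→d7:-→d8:H1→d9:-→d10:-→d11:-→d12:-→d13:-→d14:-→d15:-→d16:-→d17:-→d18:-→d19:-→d20:-→d21:-→d22:-→d23:-→d24:-→d25:-→d26:-→d27:-→d28:-→d29:-→d30:-→d31:-→d32:H1 -> H1
  lookup 174.101.91.3: bits 10 walk d0:-→d1:-→d2:- -> no-route
  add 128.0.0.0/1 -> H0 at depth 1
  lookup 128.0.7.220: bits 10000 walk d0:-→d1:H0→d2:-→d3:-→d4:-→d5:- -> H0
  lookup 151.1.50.138: bits 10010111 walk d0:-→d1:H0→d2:-→d3:-→d4:-→d5:-→d6:-→d7:-→d8:H1 -> H1
  lookup 133.105.7.184: bits 1000010101101 walk d0:-→d1:H0→d2:-→d3:-→d4:-→d5:-→d6:-→d7:-→d8:H0→d9:-→d10:-→d11:-→d12:-→d13:- -> H0
  add 0.0.0.0/0 -> H1 at depth 0
  add 133.109.82.200/32 -> H1 at depth 32
  add 84.80.0.0/16 -> H2 at depth 16
  add 133.96.0.0/12 -> H0 at depth 12
  del 133.0.0.0/8 (clear depth 8)

== LOOKUPS ==
["H1","H1","no-route","H1","no-route","H0","H1","H0"]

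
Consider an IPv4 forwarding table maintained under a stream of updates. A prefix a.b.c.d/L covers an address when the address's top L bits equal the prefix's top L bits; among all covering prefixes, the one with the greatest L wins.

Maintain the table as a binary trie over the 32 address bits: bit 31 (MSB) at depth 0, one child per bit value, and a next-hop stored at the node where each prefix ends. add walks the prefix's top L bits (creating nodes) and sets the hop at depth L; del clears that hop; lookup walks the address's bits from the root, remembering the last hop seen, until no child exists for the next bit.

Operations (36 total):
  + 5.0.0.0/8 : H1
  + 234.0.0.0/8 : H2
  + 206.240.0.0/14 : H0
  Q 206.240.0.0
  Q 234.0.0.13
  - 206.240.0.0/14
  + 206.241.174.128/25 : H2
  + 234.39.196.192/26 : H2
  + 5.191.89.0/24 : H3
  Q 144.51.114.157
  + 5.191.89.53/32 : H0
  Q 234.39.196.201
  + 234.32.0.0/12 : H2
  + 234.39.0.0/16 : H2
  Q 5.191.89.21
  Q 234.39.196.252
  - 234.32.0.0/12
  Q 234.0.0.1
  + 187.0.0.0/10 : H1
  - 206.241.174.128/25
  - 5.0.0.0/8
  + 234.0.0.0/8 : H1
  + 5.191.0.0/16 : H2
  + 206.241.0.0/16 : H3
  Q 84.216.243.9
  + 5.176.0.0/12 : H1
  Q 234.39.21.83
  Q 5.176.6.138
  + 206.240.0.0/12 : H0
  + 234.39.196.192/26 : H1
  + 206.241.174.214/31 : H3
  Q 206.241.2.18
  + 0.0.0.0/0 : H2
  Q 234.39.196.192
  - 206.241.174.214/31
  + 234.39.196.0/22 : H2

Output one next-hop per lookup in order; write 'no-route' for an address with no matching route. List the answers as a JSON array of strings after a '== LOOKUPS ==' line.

Trace:
  + 5.0.0.0/8 (H1) depth=8
  + 234.0.0.0/8 (H2) depth=8
  + 206.240.0.0/14 (H0) depth=14
  Q 206.240.0.0: descend 11001110111100 ; hops seen [H0] ; pick H0
  Q 234.0.0.13: descend 11101010 ; hops seen [H2] ; pick H2
  - 206.240.0.0/14 clear@14
  + 206.241.174.128/25 (H2) depth=25
  + 234.39.196.192/26 (H2) depth=26
  + 5.191.89.0/24 (H3) depth=24
  Q 144.51.114.157: descend 1 ; hops seen [∅] ; pick no-route
  + 5.191.89.53/32 (H0) depth=32
  Q 234.39.196.201: descend 11101010001001111100010011 ; hops seen [H2,H2] ; pick H2
  + 234.32.0.0/12 (H2) depth=12
  + 234.39.0.0/16 (H2) depth=16
  Q 5.191.89.21: descend 00000101101111110101100100 ; hops seen [H1,H3] ; pick H3
  Q 234.39.196.252: descend 11101010001001111100010011 ; hops seen [H2,H2,H2,H2] ; pick H2
  - 234.32.0.0/12 clear@12
  Q 234.0.0.1: descend 1110101000 ; hops seen [H2] ; pick H2
  + 187.0.0.0/10 (H1) depth=10
  - 206.241.174.128/25 clear@25
  - 5.0.0.0/8 clear@8
  + 234.0.0.0/8 (H1) depth=8
  + 5.191.0.0/16 (H2) depth=16
  + 206.241.0.0/16 (H3) depth=16
  Q 84.216.243.9: descend 0 ; hops seen [∅] ; pick no-route
  + 5.176.0.0/12 (H1) depth=12
  Q 234.39.21.83: descend 1110101000100111 ; hops seen [H1,H2] ; pick H2
  Q 5.176.6.138: descend 000001011011 ; hops seen [H1] ; pick H1
  + 206.240.0.0/12 (H0) depth=12
  + 234.39.196.192/26 (H1) depth=26
  + 206.241.174.214/31 (H3) depth=31
  Q 206.241.2.18: descend 1100111011110001 ; hops seen [H0,H3] ; pick H3
  + 0.0.0.0/0 (H2) depth=0
  Q 234.39.196.192: descend 11101010001001111100010011 ; hops seen [H2,H1,H2,H1] ; pick H1
  - 206.241.174.214/31 clear@31
  + 234.39.196.0/22 (H2) depth=22

== LOOKUPS ==
["H0","H2","no-route","H2","H3","H2","H2","no-route","H2","H1","H3","H1"]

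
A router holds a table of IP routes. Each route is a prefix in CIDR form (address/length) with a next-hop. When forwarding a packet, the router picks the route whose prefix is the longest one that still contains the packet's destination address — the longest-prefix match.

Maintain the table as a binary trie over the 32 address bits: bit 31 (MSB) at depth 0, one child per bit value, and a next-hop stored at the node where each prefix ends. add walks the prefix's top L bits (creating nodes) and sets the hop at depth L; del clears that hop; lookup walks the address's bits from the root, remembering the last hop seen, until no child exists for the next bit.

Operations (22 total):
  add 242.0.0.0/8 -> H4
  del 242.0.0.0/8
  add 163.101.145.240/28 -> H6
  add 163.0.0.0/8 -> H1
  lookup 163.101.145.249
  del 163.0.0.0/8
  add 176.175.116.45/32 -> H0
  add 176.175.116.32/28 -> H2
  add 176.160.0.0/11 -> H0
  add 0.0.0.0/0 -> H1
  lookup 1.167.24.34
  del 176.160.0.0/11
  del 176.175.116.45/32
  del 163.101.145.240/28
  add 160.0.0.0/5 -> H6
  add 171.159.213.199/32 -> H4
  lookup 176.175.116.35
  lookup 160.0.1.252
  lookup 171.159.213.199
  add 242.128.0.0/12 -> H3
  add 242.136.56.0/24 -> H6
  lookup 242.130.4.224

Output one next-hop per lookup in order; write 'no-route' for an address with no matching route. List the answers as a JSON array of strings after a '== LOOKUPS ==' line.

Trace:
  + 242.0.0.0/8 (H4) depth=8
  del 242.0.0.0/8 (clear depth 8)
  + 163.101.145.240/28 (H6) depth=28
  + 163.0.0.0/8 (H1) depth=8
  lookup 163.101.145.249: bits 1010001101100101100100011111 walk d0:-→d1:-→d2:-→d3:-→d4:-→d5:-→d6:-→d7:-→d8:H1→d9:-→d10:-→d11:-→d12:-→d13:-→d14:-→d15:-→d16:-→d17:-→d18:-→d19:-→d20:-→d21:-→d22:-→d23:-→d24:-→d25:-→d26:-→d27:-→d28:H6 -> H6
  del 163.0.0.0/8 (clear depth 8)
  + 176.175.116.45/32 (H0) depth=32
  + 176.175.116.32/28 (H2) depth=28
  + 176.160.0.0/11 (H0) depth=11
  + 0.0.0.0/0 (H1) depth=0
  lookup 1.167.24.34: bits ε walk d0:H1 -> H1
  del 176.160.0.0/11 (clear depth 11)
  del 176.175.116.45/32 (clear depth 32)
  del 163.101.145.240/28 (clear depth 28)
  + 160.0.0.0/5 (H6) depth=5
  + 171.159.213.199/32 (H4) depth=32
  lookup 176.175.116.35: bits 1011000010101111011101000010 walk d0:H1→d1:-→d2:-→d3:-→d4:-→d5:-→d6:-→d7:-→d8:-→d9:-→d10:-→d11:-→d12:-→d13:-→d14:-→d15:-→d16:-→d17:-→d18:-→d19:-→d20:-→d21:-→d22:-→d23:-→d24:-→d25:-→d26:-→d27:-→d28:H2 -> H2
  lookup 160.0.1.252: bits 101000 walk d0:H1→d1:-→d2:-→d3:-→d4:-→d5:H6→d6:- -> H6
  lookup 171.159.213.199: bits 10101011100111111101010111000111 walk d0:H1→d1:-→d2:-→d3:-→d4:-→d5:-→d6:-→d7:-→d8:-→d9:-→d10:-→d11:-→d12:-→d13:-→d14:-→d15:-→d16:-→d17:-→d18:-→d19:-→d20:-→d21:-→d22:-→d23:-→d24:-→d25:-→d26:-→d27:-→d28:-→d29:-→d30:-→d31:-→d32:H4 -> H4
  + 242.128.0.0/12 (H3) depth=12
  + 242.136.56.0/24 (H6) depth=24
  lookup 242.130.4.224: bits 111100101000 walk d0:H1→d1:-→d2:-→d3:-→d4:-→d5:-→d6:-→d7:-→d8:-→d9:-→d10:-→d11:-→d12:H3 -> H3

== LOOKUPS ==
["H6","H1","H2","H6","H4","H3"]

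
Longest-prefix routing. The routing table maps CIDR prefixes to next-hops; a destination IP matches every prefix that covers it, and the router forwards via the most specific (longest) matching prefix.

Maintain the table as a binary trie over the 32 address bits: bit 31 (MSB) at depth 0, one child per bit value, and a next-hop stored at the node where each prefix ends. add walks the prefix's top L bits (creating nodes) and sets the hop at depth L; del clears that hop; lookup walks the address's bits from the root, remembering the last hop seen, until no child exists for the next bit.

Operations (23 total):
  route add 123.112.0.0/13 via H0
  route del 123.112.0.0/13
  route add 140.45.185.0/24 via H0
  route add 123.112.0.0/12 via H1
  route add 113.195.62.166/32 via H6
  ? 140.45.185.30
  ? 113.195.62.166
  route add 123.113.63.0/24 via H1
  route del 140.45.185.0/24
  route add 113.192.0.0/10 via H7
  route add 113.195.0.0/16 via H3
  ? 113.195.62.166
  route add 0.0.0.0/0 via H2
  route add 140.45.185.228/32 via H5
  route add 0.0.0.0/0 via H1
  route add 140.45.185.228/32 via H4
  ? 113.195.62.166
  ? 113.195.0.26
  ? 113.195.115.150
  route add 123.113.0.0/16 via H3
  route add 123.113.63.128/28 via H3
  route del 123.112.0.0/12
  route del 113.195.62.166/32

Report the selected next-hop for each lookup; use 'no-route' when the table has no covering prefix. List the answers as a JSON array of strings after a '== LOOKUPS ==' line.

Trace:
  + 123.112.0.0/13 (H0) depth=13
  del 123.112.0.0/13 (clear depth 13)
  + 140.45.185.0/24 (H0) depth=24
  + 123.112.0.0/12 (H1) depth=12
  + 113.195.62.166/32 (H6) depth=32
  Q 140.45.185.30: descend 100011000010110110111001 ; hops seen [H0] ; pick H0
  Q 113.195.62.166: descend 01110001110000110011111010100110 ; hops seen [H6] ; pick H6
  + 123.113.63.0/24 (H1) depth=24
  del 140.45.185.0/24 (clear depth 24)
  + 113.192.0.0/10 (H7) depth=10
  + 113.195.0.0/16 (H3) depth=16
  Q 113.195.62.166: descend 01110001110000110011111010100110 ; hops seen [H7,H3,H6] ; pick H6
  + 0.0.0.0/0 (H2) depth=0
  + 140.45.185.228/32 (H5) depth=32
  + 0.0.0.0/0 (H1) depth=0
  + 140.45.185.228/32 (H4) depth=32
  Q 113.195.62.166: descend 01110001110000110011111010100110 ; hops seen [H1,H7,H3,H6] ; pick H6
  Q 113.195.0.26: descend 011100011100001100 ; hops seen [H1,H7,H3] ; pick H3
  Q 113.195.115.150: descend 01110001110000110 ; hops seen [H1,H7,H3] ; pick H3
  + 123.113.0.0/16 (H3) depth=16
  + 123.113.63.128/28 (H3) depth=28
  del 123.112.0.0/12 (clear depth 12)
  del 113.195.62.166/32 (clear depth 32)

== LOOKUPS ==
["H0","H6","H6","H6","H3","H3"]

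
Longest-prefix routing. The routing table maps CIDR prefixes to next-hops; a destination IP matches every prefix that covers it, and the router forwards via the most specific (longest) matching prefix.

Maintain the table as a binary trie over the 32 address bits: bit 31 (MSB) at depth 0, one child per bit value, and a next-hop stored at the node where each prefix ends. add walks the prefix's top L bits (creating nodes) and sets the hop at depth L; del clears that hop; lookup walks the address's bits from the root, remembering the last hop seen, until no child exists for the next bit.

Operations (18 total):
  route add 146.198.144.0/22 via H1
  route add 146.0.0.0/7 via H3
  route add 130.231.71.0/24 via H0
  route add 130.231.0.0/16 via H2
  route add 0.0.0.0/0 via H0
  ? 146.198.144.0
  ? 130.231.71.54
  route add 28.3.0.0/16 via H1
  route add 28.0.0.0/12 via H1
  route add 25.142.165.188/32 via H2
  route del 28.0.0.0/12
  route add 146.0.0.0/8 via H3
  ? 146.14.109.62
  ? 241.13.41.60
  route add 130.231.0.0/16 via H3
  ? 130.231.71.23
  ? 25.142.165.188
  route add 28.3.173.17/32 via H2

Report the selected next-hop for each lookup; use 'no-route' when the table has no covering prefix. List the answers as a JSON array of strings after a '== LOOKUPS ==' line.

Process each operation:
  add 146.198.144.0/22 -> H1 at depth 22
  add 146.0.0.0/7 -> H3 at depth 7
  add 130.231.71.0/24 -> H0 at depth 24
  add 130.231.0.0/16 -> H2 at depth 16
  add 0.0.0.0/0 -> H0 at depth 0
  Q 146.198.144.0: descend 1001001011000110100100 ; hops seen [H0,H3,H1] ; pick H1
  Q 130.231.71.54: descend 100000101110011101000111 ; hops seen [H0,H2,H0] ; pick H0
  add 28.3.0.0/16 -> H1 at depth 16
  add 28.0.0.0/12 -> H1 at depth 12
  add 25.142.165.188/32 -> H2 at depth 32
  del 28.0.0.0/12 (clear depth 12)
  add 146.0.0.0/8 -> H3 at depth 8
  Q 146.14.109.62: descend 10010010 ; hops seen [H0,H3,H3] ; pick H3
  Q 241.13.41.60: descend 1 ; hops seen [H0] ; pick H0
  add 130.231.0.0/16 -> H3 at depth 16
  Q 130.231.71.23: descend 100000101110011101000111 ; hops seen [H0,H3,H0] ; pick H0
  Q 25.142.165.188: descend 00011001100011101010010110111100 ; hops seen [H0,H2] ; pick H2
  add 28.3.173.17/32 -> H2 at depth 32

== LOOKUPS ==
["H1","H0","H3","H0","H0","H2"]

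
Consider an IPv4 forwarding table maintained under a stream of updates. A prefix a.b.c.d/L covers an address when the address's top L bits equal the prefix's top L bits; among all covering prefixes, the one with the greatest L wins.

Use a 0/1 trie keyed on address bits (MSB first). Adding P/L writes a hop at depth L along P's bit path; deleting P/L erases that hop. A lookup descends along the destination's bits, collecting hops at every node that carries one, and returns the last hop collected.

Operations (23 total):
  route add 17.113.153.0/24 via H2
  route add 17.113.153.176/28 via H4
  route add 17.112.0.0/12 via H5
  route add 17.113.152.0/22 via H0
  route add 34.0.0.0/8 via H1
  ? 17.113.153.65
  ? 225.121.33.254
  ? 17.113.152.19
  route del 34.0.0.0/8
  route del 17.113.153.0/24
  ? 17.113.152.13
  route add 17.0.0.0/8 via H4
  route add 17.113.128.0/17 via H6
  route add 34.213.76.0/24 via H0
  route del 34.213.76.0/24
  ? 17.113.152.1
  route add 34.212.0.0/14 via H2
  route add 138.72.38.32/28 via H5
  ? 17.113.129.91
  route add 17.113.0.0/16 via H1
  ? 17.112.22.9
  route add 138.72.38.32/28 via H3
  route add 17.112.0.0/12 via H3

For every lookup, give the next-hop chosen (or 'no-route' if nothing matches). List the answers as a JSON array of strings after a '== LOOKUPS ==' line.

Trace:
  add 17.113.153.0/24 -> H2 at depth 24
  add 17.113.153.176/28 -> H4 at depth 28
  add 17.112.0.0/12 -> H5 at depth 12
  add 17.113.152.0/22 -> H0 at depth 22
  add 34.0.0.0/8 -> H1 at depth 8
  ? 17.113.153.65  path d0:-→d1:-→d2:-→d3:-→d4:-→d5:-→d6:-→d7:-→d8:-→d9:-→d10:-→d11:-→d12:H5→d13:-→d14:-→d15:-→d16:-→d17:-→d18:-→d19:-→d20:-→d21:-→d22:H0→d23:-→d24:H2  best=H2
  ? 225.121.33.254  path d0:-  best=no-route
  ? 17.113.152.19  path d0:-→d1:-→d2:-→d3:-→d4:-→d5:-→d6:-→d7:-→d8:-→d9:-→d10:-→d11:-→d12:H5→d13:-→d14:-→d15:-→d16:-→d17:-→d18:-→d19:-→d20:-→d21:-→d22:H0→d23:-  best=H0
  del 34.0.0.0/8 (clear depth 8)
  del 17.113.153.0/24 (clear depth 24)
  ? 17.113.152.13  path d0:-→d1:-→d2:-→d3:-→d4:-→d5:-→d6:-→d7:-→d8:-→d9:-→d10:-→d11:-→d12:H5→d13:-→d14:-→d15:-→d16:-→d17:-→d18:-→d19:-→d20:-→d21:-→d22:H0→d23:-  best=H0
  add 17.0.0.0/8 -> H4 at depth 8
  add 17.113.128.0/17 -> H6 at depth 17
  add 34.213.76.0/24 -> H0 at depth 24
  del 34.213.76.0/24 (clear depth 24)
  ? 17.113.152.1  path d0:-→d1:-→d2:-→d3:-→d4:-→d5:-→d6:-→d7:-→d8:H4→d9:-→d10:-→d11:-→d12:H5→d13:-→d14:-→d15:-→d16:-→d17:H6→d18:-→d19:-→d20:-→d21:-→d22:H0→d23:-  best=H0
  add 34.212.0.0/14 -> H2 at depth 14
  add 138.72.38.32/28 -> H5 at depth 28
  ? 17.113.129.91  path d0:-→d1:-→d2:-→d3:-→d4:-→d5:-→d6:-→d7:-→d8:H4→d9:-→d10:-→d11:-→d12:H5→d13:-→d14:-→d15:-→d16:-→d17:H6→d18:-→d19:-  best=H6
  add 17.113.0.0/16 -> H1 at depth 16
  ? 17.112.22.9  path d0:-→d1:-→d2:-→d3:-→d4:-→d5:-→d6:-→d7:-→d8:H4→d9:-→d10:-→d11:-→d12:H5→d13:-→d14:-→d15:-  best=H5
  add 138.72.38.32/28 -> H3 at depth 28
  add 17.112.0.0/12 -> H3 at depth 12

== LOOKUPS ==
["H2","no-route","H0","H0","H0","H6","H5"]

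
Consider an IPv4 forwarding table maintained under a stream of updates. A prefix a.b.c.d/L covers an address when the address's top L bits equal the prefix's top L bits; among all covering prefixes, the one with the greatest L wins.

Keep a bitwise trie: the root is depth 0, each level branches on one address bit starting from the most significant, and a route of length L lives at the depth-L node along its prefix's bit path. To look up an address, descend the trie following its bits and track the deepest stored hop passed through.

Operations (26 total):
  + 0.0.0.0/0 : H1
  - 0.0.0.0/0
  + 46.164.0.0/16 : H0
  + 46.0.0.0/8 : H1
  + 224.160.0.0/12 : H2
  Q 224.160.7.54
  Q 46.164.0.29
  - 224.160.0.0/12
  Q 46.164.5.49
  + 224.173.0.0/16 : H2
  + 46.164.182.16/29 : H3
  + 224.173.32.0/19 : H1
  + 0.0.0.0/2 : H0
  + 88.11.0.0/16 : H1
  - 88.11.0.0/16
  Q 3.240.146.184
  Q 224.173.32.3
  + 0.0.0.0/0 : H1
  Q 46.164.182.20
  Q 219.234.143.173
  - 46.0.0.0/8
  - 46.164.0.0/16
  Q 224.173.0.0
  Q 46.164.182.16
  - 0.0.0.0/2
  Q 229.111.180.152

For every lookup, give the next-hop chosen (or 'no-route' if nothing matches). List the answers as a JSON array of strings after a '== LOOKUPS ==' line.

Process each operation:
  add 0.0.0.0/0 -> H1 at depth 0
  - 0.0.0.0/0 clear@0
  add 46.164.0.0/16 -> H0 at depth 16
  add 46.0.0.0/8 -> H1 at depth 8
  add 224.160.0.0/12 -> H2 at depth 12
  lookup 224.160.7.54: bits 111000001010 walk d0:-→d1:-→d2:-→d3:-→d4:-→d5:-→d6:-→d7:-→d8:-→d9:-→d10:-→d11:-→d12:H2 -> H2
  lookup 46.164.0.29: bits 0010111010100100 walk d0:-→d1:-→d2:-→d3:-→d4:-→d5:-→d6:-→d7:-→d8:H1→d9:-→d10:-→d11:-→d12:-→d13:-→d14:-→d15:-→d16:H0 -> H0
  - 224.160.0.0/12 clear@12
  lookup 46.164.5.49: bits 0010111010100100 walk d0:-→d1:-→d2:-→d3:-→d4:-→d5:-→d6:-→d7:-→d8:H1→d9:-→d10:-→d11:-→d12:-→d13:-→d14:-→d15:-→d16:H0 -> H0
  add 224.173.0.0/16 -> H2 at depth 16
  add 46.164.182.16/29 -> H3 at depth 29
  add 224.173.32.0/19 -> H1 at depth 19
  add 0.0.0.0/2 -> H0 at depth 2
  add 88.11.0.0/16 -> H1 at depth 16
  - 88.11.0.0/16 clear@16
  lookup 3.240.146.184: bits 00 walk d0:-→d1:-→d2:H0 -> H0
  lookup 224.173.32.3: bits 1110000010101101001 walk d0:-→d1:-→d2:-→d3:-→d4:-→d5:-→d6:-→d7:-→d8:-→d9:-→d10:-→d11:-→d12:-→d13:-→d14:-→d15:-→d16:H2→d17:-→d18:-→d19:H1 -> H1
  add 0.0.0.0/0 -> H1 at depth 0
  lookup 46.164.182.20: bits 00101110101001001011011000010 walk d0:H1→d1:-→d2:H0→d3:-→d4:-→d5:-→d6:-→d7:-→d8:H1→d9:-→d10:-→d11:-→d12:-→d13:-→d14:-→d15:-→d16:H0→d17:-→d18:-→d19:-→d20:-→d21:-→d22:-→d23:-→d24:-→d25:-→d26:-→d27:-→d28:-→d29:H3 -> H3
  lookup 219.234.143.173: bits 11 walk d0:H1→d1:-→d2:- -> H1
  - 46.0.0.0/8 clear@8
  - 46.164.0.0/16 clear@16
  lookup 224.173.0.0: bits 111000001010110100 walk d0:H1→d1:-→d2:-→d3:-→d4:-→d5:-→d6:-→d7:-→d8:-→d9:-→d10:-→d11:-→d12:-→d13:-→d14:-→d15:-→d16:H2→d17:-→d18:- -> H2
  lookup 46.164.182.16: bits 00101110101001001011011000010 walk d0:H1→d1:-→d2:H0→d3:-→d4:-→d5:-→d6:-→d7:-→d8:-→d9:-→d10:-→d11:-→d12:-→d13:-→d14:-→d15:-→d16:-→d17:-→d18:-→d19:-→d20:-→d21:-→d22:-→d23:-→d24:-→d25:-→d26:-→d27:-→d28:-→d29:H3 -> H3
  - 0.0.0.0/2 clear@2
  lookup 229.111.180.152: bits 11100 walk d0:H1→d1:-→d2:-→d3:-→d4:-→d5:- -> H1

== LOOKUPS ==
["H2","H0","H0","H0","H1","H3","H1","H2","H3","H1"]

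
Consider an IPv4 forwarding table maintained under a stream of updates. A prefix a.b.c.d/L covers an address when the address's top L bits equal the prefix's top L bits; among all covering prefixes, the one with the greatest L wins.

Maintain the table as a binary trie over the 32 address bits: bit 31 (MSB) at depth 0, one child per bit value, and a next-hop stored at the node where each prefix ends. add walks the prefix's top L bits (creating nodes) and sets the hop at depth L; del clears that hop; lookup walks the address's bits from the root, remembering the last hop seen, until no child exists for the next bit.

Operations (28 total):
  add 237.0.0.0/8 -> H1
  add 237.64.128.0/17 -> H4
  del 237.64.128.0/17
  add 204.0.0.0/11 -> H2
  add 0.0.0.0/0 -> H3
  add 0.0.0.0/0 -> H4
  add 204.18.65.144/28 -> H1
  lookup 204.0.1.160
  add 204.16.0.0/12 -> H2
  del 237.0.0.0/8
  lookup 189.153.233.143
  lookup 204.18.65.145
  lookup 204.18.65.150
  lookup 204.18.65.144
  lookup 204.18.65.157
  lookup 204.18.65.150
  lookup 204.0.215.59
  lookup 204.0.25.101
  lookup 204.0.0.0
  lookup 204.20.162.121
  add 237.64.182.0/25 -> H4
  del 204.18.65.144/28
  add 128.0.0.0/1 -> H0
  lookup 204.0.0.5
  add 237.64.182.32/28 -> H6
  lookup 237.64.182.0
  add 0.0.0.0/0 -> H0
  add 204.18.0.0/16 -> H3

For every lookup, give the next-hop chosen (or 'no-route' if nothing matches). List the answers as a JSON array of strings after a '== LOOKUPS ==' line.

Process each operation:
  + 237.0.0.0/8 (H1) depth=8
  + 237.64.128.0/17 (H4) depth=17
  del 237.64.128.0/17 (clear depth 17)
  + 204.0.0.0/11 (H2) depth=11
  + 0.0.0.0/0 (H3) depth=0
  + 0.0.0.0/0 (H4) depth=0
  + 204.18.65.144/28 (H1) depth=28
  ? 204.0.1.160  path d0:H4→d1:-→d2:-→d3:-→d4:-→d5:-→d6:-→d7:-→d8:-→d9:-→d10:-→d11:H2  best=H2
  + 204.16.0.0/12 (H2) depth=12
  del 237.0.0.0/8 (clear depth 8)
  ? 189.153.233.143  path d0:H4→d1:-  best=H4
  ? 204.18.65.145  path d0:H4→d1:-→d2:-→d3:-→d4:-→d5:-→d6:-→d7:-→d8:-→d9:-→d10:-→d11:H2→d12:H2→d13:-→d14:-→d15:-→d16:-→d17:-→d18:-→d19:-→d20:-→d21:-→d22:-→d23:-→d24:-→d25:-→d26:-→d27:-→d28:H1  best=H1
  ? 204.18.65.150  path d0:H4→d1:-→d2:-→d3:-→d4:-→d5:-→d6:-→d7:-→d8:-→d9:-→d10:-→d11:H2→d12:H2→d13:-→d14:-→d15:-→d16:-→d17:-→d18:-→d19:-→d20:-→d21:-→d22:-→d23:-→d24:-→d25:-→d26:-→d27:-→d28:H1  best=H1
  ? 204.18.65.144  path d0:H4→d1:-→d2:-→d3:-→d4:-→d5:-→d6:-→d7:-→d8:-→d9:-→d10:-→d11:H2→d12:H2→d13:-→d14:-→d15:-→d16:-→d17:-→d18:-→d19:-→d20:-→d21:-→d22:-→d23:-→d24:-→d25:-→d26:-→d27:-→d28:H1  best=H1
  ? 204.18.65.157  path d0:H4→d1:-→d2:-→d3:-→d4:-→d5:-→d6:-→d7:-→d8:-→d9:-→d10:-→d11:H2→d12:H2→d13:-→d14:-→d15:-→d16:-→d17:-→d18:-→d19:-→d20:-→d21:-→d22:-→d23:-→d24:-→d25:-→d26:-→d27:-→d28:H1  best=H1
  ? 204.18.65.150  path d0:H4→d1:-→d2:-→d3:-→d4:-→d5:-→d6:-→d7:-→d8:-→d9:-→d10:-→d11:H2→d12:H2→d13:-→d14:-→d15:-→d16:-→d17:-→d18:-→d19:-→d20:-→d21:-→d22:-→d23:-→d24:-→d25:-→d26:-→d27:-→d28:H1  best=H1
  ? 204.0.215.59  path d0:H4→d1:-→d2:-→d3:-→d4:-→d5:-→d6:-→d7:-→d8:-→d9:-→d10:-→d11:H2  best=H2
  ? 204.0.25.101  path d0:H4→d1:-→d2:-→d3:-→d4:-→d5:-→d6:-→d7:-→d8:-→d9:-→d10:-→d11:H2  best=H2
  ? 204.0.0.0  path d0:H4→d1:-→d2:-→d3:-→d4:-→d5:-→d6:-→d7:-→d8:-→d9:-→d10:-→d11:H2  best=H2
  ? 204.20.162.121  path d0:H4→d1:-→d2:-→d3:-→d4:-→d5:-→d6:-→d7:-→d8:-→d9:-→d10:-→d11:H2→d12:H2→d13:-  best=H2
  + 237.64.182.0/25 (H4) depth=25
  del 204.18.65.144/28 (clear depth 28)
  + 128.0.0.0/1 (H0) depth=1
  ? 204.0.0.5  path d0:H4→d1:H0→d2:-→d3:-→d4:-→d5:-→d6:-→d7:-→d8:-→d9:-→d10:-→d11:H2  best=H2
  + 237.64.182.32/28 (H6) depth=28
  ? 237.64.182.0  path d0:H4→d1:H0→d2:-→d3:-→d4:-→d5:-→d6:-→d7:-→d8:-→d9:-→d10:-→d11:-→d12:-→d13:-→d14:-→d15:-→d16:-→d17:-→d18:-→d19:-→d20:-→d21:-→d22:-→d23:-→d24:-→d25:H4→d26:-  best=H4
  + 0.0.0.0/0 (H0) depth=0
  + 204.18.0.0/16 (H3) depth=16

== LOOKUPS ==
["H2","H4","H1","H1","H1","H1","H1","H2","H2","H2","H2","H2","H4"]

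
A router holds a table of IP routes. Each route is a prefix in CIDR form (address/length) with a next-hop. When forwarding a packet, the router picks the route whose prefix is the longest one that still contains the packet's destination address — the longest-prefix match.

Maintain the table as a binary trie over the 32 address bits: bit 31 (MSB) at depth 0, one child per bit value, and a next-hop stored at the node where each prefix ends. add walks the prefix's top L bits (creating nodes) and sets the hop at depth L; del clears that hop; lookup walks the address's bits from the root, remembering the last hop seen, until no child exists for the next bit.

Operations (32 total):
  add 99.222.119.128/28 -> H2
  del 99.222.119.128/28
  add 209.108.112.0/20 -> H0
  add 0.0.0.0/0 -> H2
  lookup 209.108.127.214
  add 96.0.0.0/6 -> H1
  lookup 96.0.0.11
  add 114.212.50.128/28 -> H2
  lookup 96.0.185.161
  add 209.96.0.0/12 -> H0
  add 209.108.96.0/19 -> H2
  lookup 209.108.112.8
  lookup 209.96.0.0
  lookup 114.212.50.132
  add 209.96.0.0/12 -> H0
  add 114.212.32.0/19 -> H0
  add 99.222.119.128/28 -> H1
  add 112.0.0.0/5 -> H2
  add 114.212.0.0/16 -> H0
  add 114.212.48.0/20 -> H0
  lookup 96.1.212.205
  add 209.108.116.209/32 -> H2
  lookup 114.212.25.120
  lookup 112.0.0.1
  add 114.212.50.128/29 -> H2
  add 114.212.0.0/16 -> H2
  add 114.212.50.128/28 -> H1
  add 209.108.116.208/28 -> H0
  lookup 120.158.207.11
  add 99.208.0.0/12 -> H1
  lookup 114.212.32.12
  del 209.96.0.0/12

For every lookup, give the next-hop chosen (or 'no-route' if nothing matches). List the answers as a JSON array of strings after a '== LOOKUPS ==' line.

Apply in order:
  add 99.222.119.128/28 -> H2 at depth 28
  del 99.222.119.128/28 (clear depth 28)
  add 209.108.112.0/20 -> H0 at depth 20
  add 0.0.0.0/0 -> H2 at depth 0
  Q 209.108.127.214: descend 11010001011011000111 ; hops seen [H2,H0] ; pick H0
  add 96.0.0.0/6 -> H1 at depth 6
  Q 96.0.0.11: descend 011000 ; hops seen [H2,H1] ; pick H1
  add 114.212.50.128/28 -> H2 at depth 28
  Q 96.0.185.161: descend 011000 ; hops seen [H2,H1] ; pick H1
  add 209.96.0.0/12 -> H0 at depth 12
  add 209.108.96.0/19 -> H2 at depth 19
  Q 209.108.112.8: descend 11010001011011000111 ; hops seen [H2,H0,H2,H0] ; pick H0
  Q 209.96.0.0: descend 110100010110 ; hops seen [H2,H0] ; pick H0
  Q 114.212.50.132: descend 0111001011010100001100101000 ; hops seen [H2,H2] ; pick H2
  add 209.96.0.0/12 -> H0 at depth 12
  add 114.212.32.0/19 -> H0 at depth 19
  add 99.222.119.128/28 -> H1 at depth 28
  add 112.0.0.0/5 -> H2 at depth 5
  add 114.212.0.0/16 -> H0 at depth 16
  add 114.212.48.0/20 -> H0 at depth 20
  Q 96.1.212.205: descend 011000 ; hops seen [H2,H1] ; pick H1
  add 209.108.116.209/32 -> H2 at depth 32
  Q 114.212.25.120: descend 011100101101010000 ; hops seen [H2,H2,H0] ; pick H0
  Q 112.0.0.1: descend 011100 ; hops seen [H2,H2] ; pick H2
  add 114.212.50.128/29 -> H2 at depth 29
  add 114.212.0.0/16 -> H2 at depth 16
  add 114.212.50.128/28 -> H1 at depth 28
  add 209.108.116.208/28 -> H0 at depth 28
  Q 120.158.207.11: descend 0111 ; hops seen [H2] ; pick H2
  add 99.208.0.0/12 -> H1 at depth 12
  Q 114.212.32.12: descend 0111001011010100001 ; hops seen [H2,H2,H2,H0] ; pick H0
  del 209.96.0.0/12 (clear depth 12)

== LOOKUPS ==
["H0","H1","H1","H0","H0","H2","H1","H0","H2","H2","H0"]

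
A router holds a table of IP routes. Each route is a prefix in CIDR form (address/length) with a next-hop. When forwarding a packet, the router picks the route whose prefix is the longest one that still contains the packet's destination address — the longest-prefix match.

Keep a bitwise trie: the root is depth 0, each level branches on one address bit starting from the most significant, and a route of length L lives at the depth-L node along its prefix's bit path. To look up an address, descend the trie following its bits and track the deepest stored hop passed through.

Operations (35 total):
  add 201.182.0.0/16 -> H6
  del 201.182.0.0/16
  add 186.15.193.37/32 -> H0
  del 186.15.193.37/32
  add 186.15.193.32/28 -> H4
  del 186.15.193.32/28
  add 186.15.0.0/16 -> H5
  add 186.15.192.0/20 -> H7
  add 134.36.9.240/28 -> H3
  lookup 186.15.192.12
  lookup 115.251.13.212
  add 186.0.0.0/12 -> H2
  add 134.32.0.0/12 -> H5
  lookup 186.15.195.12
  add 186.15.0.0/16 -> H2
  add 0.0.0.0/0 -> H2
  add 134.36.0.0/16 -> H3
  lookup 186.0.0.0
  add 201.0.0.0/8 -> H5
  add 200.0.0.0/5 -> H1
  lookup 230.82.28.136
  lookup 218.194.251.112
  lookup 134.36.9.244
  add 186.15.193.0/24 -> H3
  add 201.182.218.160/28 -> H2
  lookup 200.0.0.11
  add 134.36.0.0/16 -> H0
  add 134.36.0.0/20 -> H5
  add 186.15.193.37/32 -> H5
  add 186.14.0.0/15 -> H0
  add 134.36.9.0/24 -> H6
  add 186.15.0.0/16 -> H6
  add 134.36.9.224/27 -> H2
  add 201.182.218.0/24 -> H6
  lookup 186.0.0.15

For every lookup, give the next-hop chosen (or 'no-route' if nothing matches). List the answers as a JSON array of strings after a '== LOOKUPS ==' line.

Trace:
  + 201.182.0.0/16 (H6) depth=16
  del 201.182.0.0/16 (clear depth 16)
  + 186.15.193.37/32 (H0) depth=32
  del 186.15.193.37/32 (clear depth 32)
  + 186.15.193.32/28 (H4) depth=28
  del 186.15.193.32/28 (clear depth 28)
  + 186.15.0.0/16 (H5) depth=16
  + 186.15.192.0/20 (H7) depth=20
  + 134.36.9.240/28 (H3) depth=28
  Q 186.15.192.12: descend 10111010000011111100000 ; hops seen [H5,H7] ; pick H7
  Q 115.251.13.212: descend ε ; hops seen [∅] ; pick no-route
  + 186.0.0.0/12 (H2) depth=12
  + 134.32.0.0/12 (H5) depth=12
  Q 186.15.195.12: descend 1011101000001111110000 ; hops seen [H2,H5,H7] ; pick H7
  + 186.15.0.0/16 (H2) depth=16
  + 0.0.0.0/0 (H2) depth=0
  + 134.36.0.0/16 (H3) depth=16
  Q 186.0.0.0: descend 101110100000 ; hops seen [H2,H2] ; pick H2
  + 201.0.0.0/8 (H5) depth=8
  + 200.0.0.0/5 (H1) depth=5
  Q 230.82.28.136: descend 11 ; hops seen [H2] ; pick H2
  Q 218.194.251.112: descend 110 ; hops seen [H2] ; pick H2
  Q 134.36.9.244: descend 1000011000100100000010011111 ; hops seen [H2,H5,H3,H3] ; pick H3
  + 186.15.193.0/24 (H3) depth=24
  + 201.182.218.160/28 (H2) depth=28
  Q 200.0.0.11: descend 1100100 ; hops seen [H2,H1] ; pick H1
  + 134.36.0.0/16 (H0) depth=16
  + 134.36.0.0/20 (H5) depth=20
  + 186.15.193.37/32 (H5) depth=32
  + 186.14.0.0/15 (H0) depth=15
  + 134.36.9.0/24 (H6) depth=24
  + 186.15.0.0/16 (H6) depth=16
  + 134.36.9.224/27 (H2) depth=27
  + 201.182.218.0/24 (H6) depth=24
  Q 186.0.0.15: descend 101110100000 ; hops seen [H2,H2] ; pick H2

== LOOKUPS ==
["H7","no-route","H7","H2","H2","H2","H3","H1","H2"]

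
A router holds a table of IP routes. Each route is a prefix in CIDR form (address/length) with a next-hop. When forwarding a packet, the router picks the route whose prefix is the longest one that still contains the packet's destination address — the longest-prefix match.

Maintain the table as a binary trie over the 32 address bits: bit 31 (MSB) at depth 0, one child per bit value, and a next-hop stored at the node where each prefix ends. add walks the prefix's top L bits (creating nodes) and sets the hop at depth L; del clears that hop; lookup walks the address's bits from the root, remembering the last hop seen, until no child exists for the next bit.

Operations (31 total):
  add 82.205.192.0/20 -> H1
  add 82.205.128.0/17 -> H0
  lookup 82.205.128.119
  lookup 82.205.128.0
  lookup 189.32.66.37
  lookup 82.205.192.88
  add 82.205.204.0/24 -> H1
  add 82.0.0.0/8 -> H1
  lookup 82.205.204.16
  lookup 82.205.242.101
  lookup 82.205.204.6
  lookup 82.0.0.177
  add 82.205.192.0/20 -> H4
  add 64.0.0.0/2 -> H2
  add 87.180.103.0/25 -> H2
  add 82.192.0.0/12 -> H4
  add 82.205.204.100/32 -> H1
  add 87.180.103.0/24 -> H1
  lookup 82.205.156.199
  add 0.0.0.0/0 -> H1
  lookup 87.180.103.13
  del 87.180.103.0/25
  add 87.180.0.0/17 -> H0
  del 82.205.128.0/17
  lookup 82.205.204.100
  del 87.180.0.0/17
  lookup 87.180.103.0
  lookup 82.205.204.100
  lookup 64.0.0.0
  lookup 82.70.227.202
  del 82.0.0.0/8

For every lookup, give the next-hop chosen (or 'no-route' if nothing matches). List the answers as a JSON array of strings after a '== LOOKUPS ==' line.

Trace:
  + 82.205.192.0/20 (H1) depth=20
  + 82.205.128.0/17 (H0) depth=17
  Q 82.205.128.119: descend 01010010110011011 ; hops seen [H0] ; pick H0
  Q 82.205.128.0: descend 01010010110011011 ; hops seen [H0] ; pick H0
  Q 189.32.66.37: descend ε ; hops seen [∅] ; pick no-route
  Q 82.205.192.88: descend 01010010110011011100 ; hops seen [H0,H1] ; pick H1
  + 82.205.204.0/24 (H1) depth=24
  + 82.0.0.0/8 (H1) depth=8
  Q 82.205.204.16: descend 010100101100110111001100 ; hops seen [H1,H0,H1,H1] ; pick H1
  Q 82.205.242.101: descend 010100101100110111 ; hops seen [H1,H0] ; pick H0
  Q 82.205.204.6: descend 010100101100110111001100 ; hops seen [H1,H0,H1,H1] ; pick H1
  Q 82.0.0.177: descend 01010010 ; hops seen [H1] ; pick H1
  + 82.205.192.0/20 (H4) depth=20
  + 64.0.0.0/2 (H2) depth=2
  + 87.180.103.0/25 (H2) depth=25
  + 82.192.0.0/12 (H4) depth=12
  + 82.205.204.100/32 (H1) depth=32
  + 87.180.103.0/24 (H1) depth=24
  Q 82.205.156.199: descend 01010010110011011 ; hops seen [H2,H1,H4,H0] ; pick H0
  + 0.0.0.0/0 (H1) depth=0
  Q 87.180.103.13: descend 0101011110110100011001110 ; hops seen [H1,H2,H1,H2] ; pick H2
  - 87.180.103.0/25 clear@25
  + 87.180.0.0/17 (H0) depth=17
  - 82.205.128.0/17 clear@17
  Q 82.205.204.100: descend 01010010110011011100110001100100 ; hops seen [H1,H2,H1,H4,H4,H1,H1] ; pick H1
  - 87.180.0.0/17 clear@17
  Q 87.180.103.0: descend 0101011110110100011001110 ; hops seen [H1,H2,H1] ; pick H1
  Q 82.205.204.100: descend 01010010110011011100110001100100 ; hops seen [H1,H2,H1,H4,H4,H1,H1] ; pick H1
  Q 64.0.0.0: descend 010 ; hops seen [H1,H2] ; pick H2
  Q 82.70.227.202: descend 01010010 ; hops seen [H1,H2,H1] ; pick H1
  - 82.0.0.0/8 clear@8

== LOOKUPS ==
["H0","H0","no-route","H1","H1","H0","H1","H1","H0","H2","H1","H1","H1","H2","H1"]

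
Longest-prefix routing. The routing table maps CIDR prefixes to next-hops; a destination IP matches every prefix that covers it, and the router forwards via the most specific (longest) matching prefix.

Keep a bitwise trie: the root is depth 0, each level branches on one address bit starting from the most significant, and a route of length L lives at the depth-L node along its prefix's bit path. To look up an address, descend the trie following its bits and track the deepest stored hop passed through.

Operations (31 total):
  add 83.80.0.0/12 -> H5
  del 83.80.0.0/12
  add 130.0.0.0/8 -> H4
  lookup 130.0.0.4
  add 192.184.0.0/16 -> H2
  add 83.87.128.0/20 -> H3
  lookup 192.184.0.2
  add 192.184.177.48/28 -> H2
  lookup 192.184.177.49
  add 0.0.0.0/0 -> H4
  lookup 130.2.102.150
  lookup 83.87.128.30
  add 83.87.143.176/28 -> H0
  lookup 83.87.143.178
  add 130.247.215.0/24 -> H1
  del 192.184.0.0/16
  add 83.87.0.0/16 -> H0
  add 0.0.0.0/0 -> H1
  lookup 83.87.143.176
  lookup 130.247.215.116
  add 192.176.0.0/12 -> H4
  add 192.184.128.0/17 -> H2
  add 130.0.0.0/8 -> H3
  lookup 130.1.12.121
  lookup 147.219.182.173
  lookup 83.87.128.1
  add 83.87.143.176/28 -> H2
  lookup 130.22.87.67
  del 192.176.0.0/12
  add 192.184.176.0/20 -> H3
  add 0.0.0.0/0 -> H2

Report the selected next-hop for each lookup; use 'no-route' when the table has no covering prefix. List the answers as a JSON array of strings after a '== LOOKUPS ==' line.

Apply in order:
  + 83.80.0.0/12 (H5) depth=12
  - 83.80.0.0/12 clear@12
  + 130.0.0.0/8 (H4) depth=8
  lookup 130.0.0.4: bits 10000010 walk d0:-→d1:-→d2:-→d3:-→d4:-→d5:-→d6:-→d7:-→d8:H4 -> H4
  + 192.184.0.0/16 (H2) depth=16
  + 83.87.128.0/20 (H3) depth=20
  lookup 192.184.0.2: bits 1100000010111000 walk d0:-→d1:-→d2:-→d3:-→d4:-→d5:-→d6:-→d7:-→d8:-→d9:-→d10:-→d11:-→d12:-→d13:-→d14:-→d15:-→d16:H2 -> H2
  + 192.184.177.48/28 (H2) depth=28
  lookup 192.184.177.49: bits 1100000010111000101100010011 walk d0:-→d1:-→d2:-→d3:-→d4:-→d5:-→d6:-→d7:-→d8:-→d9:-→d10:-→d11:-→d12:-→d13:-→d14:-→d15:-→d16:H2→d17:-→d18:-→d19:-→d20:-→d21:-→d22:-→d23:-→d24:-→d25:-→d26:-→d27:-→d28:H2 -> H2
  + 0.0.0.0/0 (H4) depth=0
  lookup 130.2.102.150: bits 10000010 walk d0:H4→d1:-→d2:-→d3:-→d4:-→d5:-→d6:-→d7:-→d8:H4 -> H4
  lookup 83.87.128.30: bits 01010011010101111000 walk d0:H4→d1:-→d2:-→d3:-→d4:-→d5:-→d6:-→d7:-→d8:-→d9:-→d10:-→d11:-→d12:-→d13:-→d14:-→d15:-→d16:-→d17:-→d18:-→d19:-→d20:H3 -> H3
  + 83.87.143.176/28 (H0) depth=28
  lookup 83.87.143.178: bits 0101001101010111100011111011 walk d0:H4→d1:-→d2:-→d3:-→d4:-→d5:-→d6:-→d7:-→d8:-→d9:-→d10:-→d11:-→d12:-→d13:-→d14:-→d15:-→d16:-→d17:-→d18:-→d19:-→d20:H3→d21:-→d22:-→d23:-→d24:-→d25:-→d26:-→d27:-→d28:H0 -> H0
  + 130.247.215.0/24 (H1) depth=24
  - 192.184.0.0/16 clear@16
  + 83.87.0.0/16 (H0) depth=16
  + 0.0.0.0/0 (H1) depth=0
  lookup 83.87.143.176: bits 0101001101010111100011111011 walk d0:H1→d1:-→d2:-→d3:-→d4:-→d5:-→d6:-→d7:-→d8:-→d9:-→d10:-→d11:-→d12:-→d13:-→d14:-→d15:-→d16:H0→d17:-→d18:-→d19:-→d20:H3→d21:-→d22:-→d23:-→d24:-→d25:-→d26:-→d27:-→d28:H0 -> H0
  lookup 130.247.215.116: bits 100000101111011111010111 walk d0:H1→d1:-→d2:-→d3:-→d4:-→d5:-→d6:-→d7:-→d8:H4→d9:-→d10:-→d11:-→d12:-→d13:-→d14:-→d15:-→d16:-→d17:-→d18:-→d19:-→d20:-→d21:-→d22:-→d23:-→d24:H1 -> H1
  + 192.176.0.0/12 (H4) depth=12
  + 192.184.128.0/17 (H2) depth=17
  + 130.0.0.0/8 (H3) depth=8
  lookup 130.1.12.121: bits 10000010 walk d0:H1→d1:-→d2:-→d3:-→d4:-→d5:-→d6:-→d7:-→d8:H3 -> H3
  lookup 147.219.182.173: bits 100 walk d0:H1→d1:-→d2:-→d3:- -> H1
  lookup 83.87.128.1: bits 01010011010101111000 walk d0:H1→d1:-→d2:-→d3:-→d4:-→d5:-→d6:-→d7:-→d8:-→d9:-→d10:-→d11:-→d12:-→d13:-→d14:-→d15:-→d16:H0→d17:-→d18:-→d19:-→d20:H3 -> H3
  + 83.87.143.176/28 (H2) depth=28
  lookup 130.22.87.67: bits 10000010 walk d0:H1→d1:-→d2:-→d3:-→d4:-→d5:-→d6:-→d7:-→d8:H3 -> H3
  - 192.176.0.0/12 clear@12
  + 192.184.176.0/20 (H3) depth=20
  + 0.0.0.0/0 (H2) depth=0

== LOOKUPS ==
["H4","H2","H2","H4","H3","H0","H0","H1","H3","H1","H3","H3"]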